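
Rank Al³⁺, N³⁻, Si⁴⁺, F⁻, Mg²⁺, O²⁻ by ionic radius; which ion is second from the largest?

O²⁻

Isoelectronic series (10 e⁻ each). Size is set by nuclear charge: more protons means a smaller ion. Si⁴⁺ (Z=14), Al³⁺ (Z=13), Mg²⁺ (Z=12), F⁻ (Z=9), O²⁻ (Z=8), N³⁻ (Z=7).
Full ascending order: Si⁴⁺ < Al³⁺ < Mg²⁺ < F⁻ < O²⁻ < N³⁻. Counting from the largest, position 2 is O²⁻.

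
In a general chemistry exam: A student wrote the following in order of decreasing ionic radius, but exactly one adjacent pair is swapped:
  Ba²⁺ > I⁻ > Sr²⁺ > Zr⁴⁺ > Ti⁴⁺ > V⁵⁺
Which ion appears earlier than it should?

Ba²⁺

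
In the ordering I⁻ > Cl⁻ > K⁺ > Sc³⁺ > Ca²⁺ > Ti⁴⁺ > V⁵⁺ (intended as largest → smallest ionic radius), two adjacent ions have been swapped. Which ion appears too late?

Scanning neighbour by neighbour, only Sc³⁺/Ca²⁺ violates a trend: Sc³⁺ and Ca²⁺ share 18 electrons; the higher nuclear charge on Sc (Z=21) contracts it more, so Sc³⁺ < Ca²⁺. That makes Ca²⁺ the one sitting a position late relative to where it belongs.

Ca²⁺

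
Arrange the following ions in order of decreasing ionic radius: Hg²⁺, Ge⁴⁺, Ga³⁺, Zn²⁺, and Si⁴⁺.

Hg²⁺ > Zn²⁺ > Ga³⁺ > Ge⁴⁺ > Si⁴⁺

Work out protons and electrons: Si⁴⁺ (Z=14, 10 e⁻), Ge⁴⁺ (Z=32, 28 e⁻), Ga³⁺ (Z=31, 28 e⁻), Zn²⁺ (Z=30, 28 e⁻), Hg²⁺ (Z=80, 78 e⁻). Si⁴⁺ < Ge⁴⁺ (same group, period 3 vs 4); Ge⁴⁺ < Ga³⁺ (both 28 e⁻, Z=32>31); Ga³⁺ < Zn²⁺ (isoelectronic, higher Z=31 is smaller); Zn²⁺ < Hg²⁺ (same group, 2 shells fewer).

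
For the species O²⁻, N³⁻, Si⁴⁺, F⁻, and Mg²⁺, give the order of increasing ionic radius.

Isoelectronic series (10 e⁻ each). Size is set by nuclear charge: more protons means a smaller ion. Si⁴⁺ (Z=14), Mg²⁺ (Z=12), F⁻ (Z=9), O²⁻ (Z=8), N³⁻ (Z=7).

Si⁴⁺ < Mg²⁺ < F⁻ < O²⁻ < N³⁻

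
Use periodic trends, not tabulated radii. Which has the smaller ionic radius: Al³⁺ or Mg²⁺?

These species are isoelectronic with 10 electrons. The only difference is the number of protons: Al³⁺ (Z=13), Mg²⁺ (Z=12). The strongest nuclear pull (Al³⁺) gives the smallest ion.

Al³⁺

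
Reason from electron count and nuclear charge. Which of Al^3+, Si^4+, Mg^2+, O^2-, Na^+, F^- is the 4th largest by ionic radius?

Each ion has 10 electrons. The ranking follows nuclear charge in reverse — greater Z gives a smaller radius. Si^4+ (Z=14), Al^3+ (Z=13), Mg^2+ (Z=12), Na^+ (Z=11), F^- (Z=9), O^2- (Z=8).
Full ascending order: Si^4+ < Al^3+ < Mg^2+ < Na^+ < F^- < O^2-. Counting from the largest, position 4 is Mg^2+.

Mg^2+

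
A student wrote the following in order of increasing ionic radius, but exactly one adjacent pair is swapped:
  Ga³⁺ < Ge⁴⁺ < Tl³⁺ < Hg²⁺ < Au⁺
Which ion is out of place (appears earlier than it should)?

Ga³⁺

Check each adjacent pair. Ga³⁺ and Ge⁴⁺ are reversed: they are isoelectronic (28 e⁻) and Ge has more protons than Ga (32 vs 31), making Ge⁴⁺ smaller. No other neighbouring pair contradicts the periodic trends, so Ga³⁺ is the ion listed too early.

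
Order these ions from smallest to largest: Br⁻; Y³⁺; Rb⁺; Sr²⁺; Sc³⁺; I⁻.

Sc³⁺ < Y³⁺ < Sr²⁺ < Rb⁺ < Br⁻ < I⁻

First list Z and electron count for each: Sc³⁺ has 18 e⁻ (Z=21), Y³⁺ has 36 e⁻ (Z=39), Sr²⁺ has 36 e⁻ (Z=38), Rb⁺ has 36 e⁻ (Z=37), Br⁻ has 36 e⁻ (Z=35), I⁻ has 54 e⁻ (Z=53). Sc³⁺ < Y³⁺ (same group, 1 shell fewer); Y³⁺ < Sr²⁺ (both 36 e⁻, Z=39>38); Sr²⁺ < Rb⁺ (isoelectronic, higher Z=38 is smaller); Rb⁺ < Br⁻ (isoelectronic, higher Z=37 is smaller); Br⁻ < I⁻ (same group, 1 shell fewer).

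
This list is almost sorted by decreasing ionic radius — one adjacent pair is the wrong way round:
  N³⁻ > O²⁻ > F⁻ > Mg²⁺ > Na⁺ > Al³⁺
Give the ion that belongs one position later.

Mg²⁺

Compare adjacent ions: Mg²⁺ and Na⁺ share 10 electrons; the higher nuclear charge on Mg (Z=12) contracts it more, so Mg²⁺ < Na⁺ — yet in this decreasing list Mg²⁺ sits before Na⁺. Nothing else is reversed, so Mg²⁺ should move one place to the right.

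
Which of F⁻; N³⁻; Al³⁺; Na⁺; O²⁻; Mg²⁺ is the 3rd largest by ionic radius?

Each ion has 10 electrons. The ranking follows nuclear charge in reverse — greater Z gives a smaller radius. Al³⁺ (Z=13), Mg²⁺ (Z=12), Na⁺ (Z=11), F⁻ (Z=9), O²⁻ (Z=8), N³⁻ (Z=7).
So the order is Al³⁺ < Mg²⁺ < Na⁺ < F⁻ < O²⁻ < N³⁻; the 3rd-largest ion is F⁻.

F⁻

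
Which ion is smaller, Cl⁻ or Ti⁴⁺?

Ti⁴⁺

These species are isoelectronic with 18 electrons. The only difference is the number of protons: Ti⁴⁺ (Z=22), Cl⁻ (Z=17). The strongest nuclear pull (Ti⁴⁺) gives the smallest ion.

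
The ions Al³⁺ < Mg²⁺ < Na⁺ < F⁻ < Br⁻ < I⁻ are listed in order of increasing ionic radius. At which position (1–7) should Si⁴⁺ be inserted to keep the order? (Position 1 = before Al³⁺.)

1

Tabulating Z and e⁻: Si⁴⁺: 10 e⁻, Z=14, Al³⁺: 10 e⁻, Z=13, Mg²⁺: 10 e⁻, Z=12, Na⁺: 10 e⁻, Z=11, F⁻: 10 e⁻, Z=9, Br⁻: 36 e⁻, Z=35, I⁻: 54 e⁻, Z=53. Si⁴⁺ < Al³⁺ (isoelectronic, higher Z=14 is smaller); Al³⁺ < Mg²⁺ (both 10 e⁻, Z=13>12); Mg²⁺ < Na⁺ (isoelectronic, higher Z=12 is smaller); Na⁺ < F⁻ (both 10 e⁻, Z=11>9); F⁻ < Br⁻ (same group, period 2 vs 4); Br⁻ < I⁻ (same group, period 4 vs 5).
Putting Si⁴⁺ in gives Si⁴⁺ < Al³⁺ < Mg²⁺ < Na⁺ < F⁻ < Br⁻ < I⁻; it lands at slot 1.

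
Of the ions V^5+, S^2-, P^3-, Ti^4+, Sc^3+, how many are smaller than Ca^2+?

3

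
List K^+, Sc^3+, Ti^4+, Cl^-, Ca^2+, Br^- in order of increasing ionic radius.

Work out protons and electrons: Ti^4+ has 18 e⁻ (Z=22), Sc^3+ has 18 e⁻ (Z=21), Ca^2+ has 18 e⁻ (Z=20), K^+ has 18 e⁻ (Z=19), Cl^- has 18 e⁻ (Z=17), Br^- has 36 e⁻ (Z=35). Ti^4+ < Sc^3+ (isoelectronic, higher Z=22 is smaller); Sc^3+ < Ca^2+ (isoelectronic, higher Z=21 is smaller); Ca^2+ < K^+ (isoelectronic, higher Z=20 is smaller); K^+ < Cl^- (both 18 e⁻, Z=19>17); Cl^- < Br^- (same group, 1 shell fewer).

Ti^4+ < Sc^3+ < Ca^2+ < K^+ < Cl^- < Br^-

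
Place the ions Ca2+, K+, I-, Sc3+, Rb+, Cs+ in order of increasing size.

Sc3+ < Ca2+ < K+ < Rb+ < Cs+ < I-

Sc3+ has 18 e⁻ (Z=21), Ca2+ has 18 e⁻ (Z=20), K+ has 18 e⁻ (Z=19), Rb+ has 36 e⁻ (Z=37), Cs+ has 54 e⁻ (Z=55), I- has 54 e⁻ (Z=53). Sc3+ < Ca2+ (both 18 e⁻, Z=21>20); Ca2+ < K+ (isoelectronic, higher Z=20 is smaller); K+ < Rb+ (same group, period 4 vs 5); Rb+ < Cs+ (same group, 1 shell fewer); Cs+ < I- (isoelectronic, higher Z=55 is smaller).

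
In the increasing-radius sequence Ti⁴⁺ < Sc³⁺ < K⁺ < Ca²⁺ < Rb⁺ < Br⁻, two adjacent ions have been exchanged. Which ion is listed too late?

Check each adjacent pair. K⁺ and Ca²⁺ are reversed: Ca²⁺ and K⁺ share 18 electrons; the higher nuclear charge on Ca (Z=20) contracts it more, so Ca²⁺ < K⁺. No other neighbouring pair contradicts the periodic trends, so Ca²⁺ is the ion listed too late.

Ca²⁺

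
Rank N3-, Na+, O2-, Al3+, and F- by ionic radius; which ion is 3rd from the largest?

These species are isoelectronic with 10 electrons. The only difference is the number of protons: Al3+ (Z=13), Na+ (Z=11), F- (Z=9), O2- (Z=8), N3- (Z=7). The strongest nuclear pull (Al3+) gives the smallest ion.
So the order is Al3+ < Na+ < F- < O2- < N3-; the 3rd-largest ion is F-.

F-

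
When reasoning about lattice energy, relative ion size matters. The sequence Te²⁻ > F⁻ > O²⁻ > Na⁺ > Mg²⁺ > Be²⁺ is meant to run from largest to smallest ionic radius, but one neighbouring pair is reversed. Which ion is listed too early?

F⁻

The pair F⁻, O²⁻ is the wrong way round — both have 10 electrons but Z(F)=9 > Z(O)=8, so F⁻ should be the smaller of the two. All other adjacent pairs agree with periodic trends, so F⁻ is the misplaced ion.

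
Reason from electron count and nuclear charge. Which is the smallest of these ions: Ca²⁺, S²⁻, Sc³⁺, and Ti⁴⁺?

Each ion has 18 electrons. The ranking follows nuclear charge in reverse — greater Z gives a smaller radius. Ti⁴⁺ (Z=22), Sc³⁺ (Z=21), Ca²⁺ (Z=20), S²⁻ (Z=16).

Ti⁴⁺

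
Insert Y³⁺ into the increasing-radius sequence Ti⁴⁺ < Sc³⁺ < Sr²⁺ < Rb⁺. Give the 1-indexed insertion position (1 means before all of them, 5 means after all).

Electron counts and nuclear charges: Ti⁴⁺ has 18 e⁻ (Z=22), Sc³⁺ has 18 e⁻ (Z=21), Y³⁺ has 36 e⁻ (Z=39), Sr²⁺ has 36 e⁻ (Z=38), Rb⁺ has 36 e⁻ (Z=37). Ti⁴⁺ < Sc³⁺ (both 18 e⁻, Z=22>21); Sc³⁺ < Y³⁺ (same group, period 4 vs 5); Y³⁺ < Sr²⁺ (both 36 e⁻, Z=39>38); Sr²⁺ < Rb⁺ (isoelectronic, higher Z=38 is smaller).
The complete sequence is Ti⁴⁺ < Sc³⁺ < Y³⁺ < Sr²⁺ < Rb⁺. Y³⁺ sits at position 3.

3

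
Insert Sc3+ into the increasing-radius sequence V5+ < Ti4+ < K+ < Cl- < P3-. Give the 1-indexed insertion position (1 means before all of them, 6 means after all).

These species are isoelectronic with 18 electrons. The only difference is the number of protons: V5+ (Z=23), Ti4+ (Z=22), Sc3+ (Z=21), K+ (Z=19), Cl- (Z=17), P3- (Z=15). The strongest nuclear pull (V5+) gives the smallest ion.
With Sc3+ included the full order is V5+ < Ti4+ < Sc3+ < K+ < Cl- < P3-, so it takes position 3.

3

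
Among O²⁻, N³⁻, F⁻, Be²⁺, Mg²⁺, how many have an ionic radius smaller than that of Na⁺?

2

Tabulating Z and e⁻: Be²⁺ (Z=4, 2 e⁻), Mg²⁺ (Z=12, 10 e⁻), Na⁺ (Z=11, 10 e⁻), F⁻ (Z=9, 10 e⁻), O²⁻ (Z=8, 10 e⁻), N³⁻ (Z=7, 10 e⁻). Be²⁺ < Mg²⁺ (same group, period 2 vs 3); Mg²⁺ < Na⁺ (isoelectronic, higher Z=12 is smaller); Na⁺ < F⁻ (both 10 e⁻, Z=11>9); F⁻ < O²⁻ (isoelectronic, higher Z=9 is smaller); O²⁻ < N³⁻ (both 10 e⁻, Z=8>7).
Overall: Be²⁺ < Mg²⁺ < Na⁺ < F⁻ < O²⁻ < N³⁻. Na⁺ has 2 below it and 3 above. Count: 2.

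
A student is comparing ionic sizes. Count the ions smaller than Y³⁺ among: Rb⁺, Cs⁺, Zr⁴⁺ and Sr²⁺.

1

Electron counts and nuclear charges: Zr⁴⁺ has 36 e⁻ (Z=40), Y³⁺ has 36 e⁻ (Z=39), Sr²⁺ has 36 e⁻ (Z=38), Rb⁺ has 36 e⁻ (Z=37), Cs⁺ has 54 e⁻ (Z=55). Zr⁴⁺ < Y³⁺ (isoelectronic, higher Z=40 is smaller); Y³⁺ < Sr²⁺ (both 36 e⁻, Z=39>38); Sr²⁺ < Rb⁺ (isoelectronic, higher Z=38 is smaller); Rb⁺ < Cs⁺ (same group, period 5 vs 6).
Ordering all of them (including Y³⁺) by radius gives Zr⁴⁺ < Y³⁺ < Sr²⁺ < Rb⁺ < Cs⁺. That's 1.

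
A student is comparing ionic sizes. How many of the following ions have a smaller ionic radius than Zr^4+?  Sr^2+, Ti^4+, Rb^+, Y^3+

Electron counts and nuclear charges: Ti^4+: 18 e⁻, Z=22, Zr^4+: 36 e⁻, Z=40, Y^3+: 36 e⁻, Z=39, Sr^2+: 36 e⁻, Z=38, Rb^+: 36 e⁻, Z=37. Ti^4+ < Zr^4+ (same group, 1 shell fewer); Zr^4+ < Y^3+ (both 36 e⁻, Z=40>39); Y^3+ < Sr^2+ (both 36 e⁻, Z=39>38); Sr^2+ < Rb^+ (isoelectronic, higher Z=38 is smaller).
Relative to Zr^4+, the ions that are smaller are Ti^4+. Count: 1.

1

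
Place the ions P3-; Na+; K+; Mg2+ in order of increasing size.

Mg2+ < Na+ < K+ < P3-

Electron counts and nuclear charges: Mg2+ has 10 e⁻ (Z=12), Na+ has 10 e⁻ (Z=11), K+ has 18 e⁻ (Z=19), P3- has 18 e⁻ (Z=15). Mg2+ < Na+ (both 10 e⁻, Z=12>11); Na+ < K+ (same group, 1 shell fewer); K+ < P3- (both 18 e⁻, Z=19>15).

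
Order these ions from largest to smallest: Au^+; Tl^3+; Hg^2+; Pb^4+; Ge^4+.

Tabulating Z and e⁻: Ge^4+: 28 e⁻, Z=32, Pb^4+: 78 e⁻, Z=82, Tl^3+: 78 e⁻, Z=81, Hg^2+: 78 e⁻, Z=80, Au^+: 78 e⁻, Z=79. Ge^4+ < Pb^4+ (same group, 2 shells fewer); Pb^4+ < Tl^3+ (both 78 e⁻, Z=82>81); Tl^3+ < Hg^2+ (both 78 e⁻, Z=81>80); Hg^2+ < Au^+ (both 78 e⁻, Z=80>79).

Au^+ > Hg^2+ > Tl^3+ > Pb^4+ > Ge^4+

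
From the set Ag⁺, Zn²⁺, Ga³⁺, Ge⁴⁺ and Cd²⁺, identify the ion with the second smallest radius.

Ga³⁺

Electron counts and nuclear charges: Ge⁴⁺ has 28 e⁻ (Z=32), Ga³⁺ has 28 e⁻ (Z=31), Zn²⁺ has 28 e⁻ (Z=30), Cd²⁺ has 46 e⁻ (Z=48), Ag⁺ has 46 e⁻ (Z=47). Ge⁴⁺ < Ga³⁺ (isoelectronic, higher Z=32 is smaller); Ga³⁺ < Zn²⁺ (both 28 e⁻, Z=31>30); Zn²⁺ < Cd²⁺ (same group, 1 shell fewer); Cd²⁺ < Ag⁺ (isoelectronic, higher Z=48 is smaller).
Full ascending order: Ge⁴⁺ < Ga³⁺ < Zn²⁺ < Cd²⁺ < Ag⁺. Counting from the smallest, position 2 is Ga³⁺.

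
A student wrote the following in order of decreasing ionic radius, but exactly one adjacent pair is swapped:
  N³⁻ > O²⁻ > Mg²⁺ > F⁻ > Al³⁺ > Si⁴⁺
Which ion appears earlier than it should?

Mg²⁺

Scanning neighbour by neighbour, only Mg²⁺/F⁻ violates a trend: Mg²⁺ and F⁻ share 10 electrons; the higher nuclear charge on Mg (Z=12) contracts it more, so Mg²⁺ < F⁻. That makes Mg²⁺ the one sitting a position early relative to where it belongs.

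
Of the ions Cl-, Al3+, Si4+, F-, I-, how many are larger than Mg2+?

Tabulating Z and e⁻: Si4+: 10 e⁻, Z=14, Al3+: 10 e⁻, Z=13, Mg2+: 10 e⁻, Z=12, F-: 10 e⁻, Z=9, Cl-: 18 e⁻, Z=17, I-: 54 e⁻, Z=53. Si4+ < Al3+ (isoelectronic, higher Z=14 is smaller); Al3+ < Mg2+ (isoelectronic, higher Z=13 is smaller); Mg2+ < F- (isoelectronic, higher Z=12 is smaller); F- < Cl- (same group, period 2 vs 3); Cl- < I- (same group, period 3 vs 5).
Overall: Si4+ < Al3+ < Mg2+ < F- < Cl- < I-. Mg2+ has 2 below it and 3 above. That's 3.

3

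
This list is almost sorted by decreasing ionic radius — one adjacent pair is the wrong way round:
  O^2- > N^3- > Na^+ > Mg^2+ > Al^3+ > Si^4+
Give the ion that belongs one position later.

O^2-

Scanning neighbour by neighbour, only O^2-/N^3- violates a trend: both have 10 electrons but Z(O)=8 > Z(N)=7, so O^2- should be the smaller of the two. That makes O^2- the one sitting a position early relative to where it belongs.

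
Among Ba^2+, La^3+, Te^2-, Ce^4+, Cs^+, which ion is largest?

Te^2-

Each ion has 54 electrons. The ranking follows nuclear charge in reverse — greater Z gives a smaller radius. Ce^4+ (Z=58), La^3+ (Z=57), Ba^2+ (Z=56), Cs^+ (Z=55), Te^2- (Z=52).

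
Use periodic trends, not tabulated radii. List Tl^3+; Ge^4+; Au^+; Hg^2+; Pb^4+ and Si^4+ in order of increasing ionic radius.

Tabulating Z and e⁻: Si^4+ has 10 e⁻ (Z=14), Ge^4+ has 28 e⁻ (Z=32), Pb^4+ has 78 e⁻ (Z=82), Tl^3+ has 78 e⁻ (Z=81), Hg^2+ has 78 e⁻ (Z=80), Au^+ has 78 e⁻ (Z=79). Si^4+ < Ge^4+ (same group, period 3 vs 4); Ge^4+ < Pb^4+ (same group, 2 shells fewer); Pb^4+ < Tl^3+ (isoelectronic, higher Z=82 is smaller); Tl^3+ < Hg^2+ (isoelectronic, higher Z=81 is smaller); Hg^2+ < Au^+ (both 78 e⁻, Z=80>79).

Si^4+ < Ge^4+ < Pb^4+ < Tl^3+ < Hg^2+ < Au^+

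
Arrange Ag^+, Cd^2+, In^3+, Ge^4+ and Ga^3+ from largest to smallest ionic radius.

Electron counts and nuclear charges: Ge^4+ has 28 e⁻ (Z=32), Ga^3+ has 28 e⁻ (Z=31), In^3+ has 46 e⁻ (Z=49), Cd^2+ has 46 e⁻ (Z=48), Ag^+ has 46 e⁻ (Z=47). Ge^4+ < Ga^3+ (both 28 e⁻, Z=32>31); Ga^3+ < In^3+ (same group, period 4 vs 5); In^3+ < Cd^2+ (both 46 e⁻, Z=49>48); Cd^2+ < Ag^+ (isoelectronic, higher Z=48 is smaller).

Ag^+ > Cd^2+ > In^3+ > Ga^3+ > Ge^4+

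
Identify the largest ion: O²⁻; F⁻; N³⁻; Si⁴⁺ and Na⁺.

N³⁻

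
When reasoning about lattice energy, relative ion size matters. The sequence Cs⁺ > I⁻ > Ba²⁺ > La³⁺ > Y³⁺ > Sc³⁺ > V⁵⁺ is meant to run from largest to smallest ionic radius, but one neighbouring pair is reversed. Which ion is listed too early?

Scanning neighbour by neighbour, only Cs⁺/I⁻ violates a trend: they are isoelectronic (54 e⁻) and Cs has more protons than I (55 vs 53), making Cs⁺ smaller. That makes Cs⁺ the one sitting a position early relative to where it belongs.

Cs⁺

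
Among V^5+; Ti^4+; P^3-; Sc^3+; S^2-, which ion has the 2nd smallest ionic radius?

Isoelectronic series (18 e⁻ each). Size is set by nuclear charge: more protons means a smaller ion. V^5+ (Z=23), Ti^4+ (Z=22), Sc^3+ (Z=21), S^2- (Z=16), P^3- (Z=15).
Ordering: V^5+ < Ti^4+ < Sc^3+ < S^2- < P^3-. The 2nd smallest is Ti^4+.

Ti^4+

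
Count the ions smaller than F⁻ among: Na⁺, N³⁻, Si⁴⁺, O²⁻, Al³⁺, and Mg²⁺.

4

Each ion has 10 electrons. The ranking follows nuclear charge in reverse — greater Z gives a smaller radius. Si⁴⁺ (Z=14), Al³⁺ (Z=13), Mg²⁺ (Z=12), Na⁺ (Z=11), F⁻ (Z=9), O²⁻ (Z=8), N³⁻ (Z=7).
Overall: Si⁴⁺ < Al³⁺ < Mg²⁺ < Na⁺ < F⁻ < O²⁻ < N³⁻. F⁻ has 4 below it and 2 above. So 4 are smaller.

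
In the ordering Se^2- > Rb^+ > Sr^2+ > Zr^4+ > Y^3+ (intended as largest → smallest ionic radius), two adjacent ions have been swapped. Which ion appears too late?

Compare adjacent ions: Zr^4+ and Y^3+ share 36 electrons; the higher nuclear charge on Zr (Z=40) contracts it more, so Zr^4+ < Y^3+ — yet in this decreasing list Zr^4+ sits before Y^3+. Nothing else is reversed, so Y^3+ should move one place to the left.

Y^3+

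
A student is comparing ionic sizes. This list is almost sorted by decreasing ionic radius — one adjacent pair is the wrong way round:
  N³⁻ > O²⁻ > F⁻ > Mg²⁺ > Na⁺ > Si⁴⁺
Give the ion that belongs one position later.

Mg²⁺

Compare adjacent ions: both have 10 electrons but Z(Mg)=12 > Z(Na)=11, so Mg²⁺ should be the smaller of the two — yet in this decreasing list Mg²⁺ sits before Na⁺. Nothing else is reversed, so Mg²⁺ should move one place to the right.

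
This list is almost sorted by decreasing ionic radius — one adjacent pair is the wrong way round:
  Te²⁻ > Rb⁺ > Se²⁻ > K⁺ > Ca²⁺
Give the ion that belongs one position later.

Rb⁺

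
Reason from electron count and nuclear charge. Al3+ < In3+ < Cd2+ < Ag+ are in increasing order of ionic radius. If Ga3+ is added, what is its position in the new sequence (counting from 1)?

2

Al3+ has 10 e⁻ (Z=13), Ga3+ has 28 e⁻ (Z=31), In3+ has 46 e⁻ (Z=49), Cd2+ has 46 e⁻ (Z=48), Ag+ has 46 e⁻ (Z=47). Al3+ < Ga3+ (same group, period 3 vs 4); Ga3+ < In3+ (same group, 1 shell fewer); In3+ < Cd2+ (both 46 e⁻, Z=49>48); Cd2+ < Ag+ (isoelectronic, higher Z=48 is smaller).
The complete sequence is Al3+ < Ga3+ < In3+ < Cd2+ < Ag+. Ga3+ sits at position 2.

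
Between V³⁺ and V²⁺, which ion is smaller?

For a single element, ionic radius drops as positive charge rises — V³⁺ < V²⁺.

V³⁺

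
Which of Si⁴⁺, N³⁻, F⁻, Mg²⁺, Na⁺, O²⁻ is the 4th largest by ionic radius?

All of these have 10 electrons (isoelectronic). With the same electron cloud, the ion with the most protons pulls it in tightest. Nuclear charges: Si⁴⁺ (Z=14), Mg²⁺ (Z=12), Na⁺ (Z=11), F⁻ (Z=9), O²⁻ (Z=8), N³⁻ (Z=7). Highest Z is smallest.
Full ascending order: Si⁴⁺ < Mg²⁺ < Na⁺ < F⁻ < O²⁻ < N³⁻. Counting from the largest, position 4 is Na⁺.

Na⁺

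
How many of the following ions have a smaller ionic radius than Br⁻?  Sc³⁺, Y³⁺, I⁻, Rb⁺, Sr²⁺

Tabulating Z and e⁻: Sc³⁺: 18 e⁻, Z=21, Y³⁺: 36 e⁻, Z=39, Sr²⁺: 36 e⁻, Z=38, Rb⁺: 36 e⁻, Z=37, Br⁻: 36 e⁻, Z=35, I⁻: 54 e⁻, Z=53. Sc³⁺ < Y³⁺ (same group, period 4 vs 5); Y³⁺ < Sr²⁺ (both 36 e⁻, Z=39>38); Sr²⁺ < Rb⁺ (isoelectronic, higher Z=38 is smaller); Rb⁺ < Br⁻ (isoelectronic, higher Z=37 is smaller); Br⁻ < I⁻ (same group, 1 shell fewer).
Placing each against Br⁻: smaller — Sc³⁺, Y³⁺, Sr²⁺, Rb⁺; larger — I⁻. Count: 4.

4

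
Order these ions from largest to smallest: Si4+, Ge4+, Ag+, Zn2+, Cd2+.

Si4+: 10 e⁻, Z=14, Ge4+: 28 e⁻, Z=32, Zn2+: 28 e⁻, Z=30, Cd2+: 46 e⁻, Z=48, Ag+: 46 e⁻, Z=47. Si4+ < Ge4+ (same group, 1 shell fewer); Ge4+ < Zn2+ (isoelectronic, higher Z=32 is smaller); Zn2+ < Cd2+ (same group, period 4 vs 5); Cd2+ < Ag+ (both 46 e⁻, Z=48>47).

Ag+ > Cd2+ > Zn2+ > Ge4+ > Si4+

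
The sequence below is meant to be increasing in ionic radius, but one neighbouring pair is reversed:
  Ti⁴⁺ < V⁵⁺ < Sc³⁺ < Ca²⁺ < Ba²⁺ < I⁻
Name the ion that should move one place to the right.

Ti⁴⁺

The pair Ti⁴⁺, V⁵⁺ is the wrong way round — they are isoelectronic (18 e⁻) and V has more protons than Ti (23 vs 22), making V⁵⁺ smaller. All other adjacent pairs agree with periodic trends, so Ti⁴⁺ is the misplaced ion.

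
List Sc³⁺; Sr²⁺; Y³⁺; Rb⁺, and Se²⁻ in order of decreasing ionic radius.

Work out protons and electrons: Sc³⁺ (Z=21, 18 e⁻), Y³⁺ (Z=39, 36 e⁻), Sr²⁺ (Z=38, 36 e⁻), Rb⁺ (Z=37, 36 e⁻), Se²⁻ (Z=34, 36 e⁻). Sc³⁺ < Y³⁺ (same group, period 4 vs 5); Y³⁺ < Sr²⁺ (isoelectronic, higher Z=39 is smaller); Sr²⁺ < Rb⁺ (isoelectronic, higher Z=38 is smaller); Rb⁺ < Se²⁻ (isoelectronic, higher Z=37 is smaller).

Se²⁻ > Rb⁺ > Sr²⁺ > Y³⁺ > Sc³⁺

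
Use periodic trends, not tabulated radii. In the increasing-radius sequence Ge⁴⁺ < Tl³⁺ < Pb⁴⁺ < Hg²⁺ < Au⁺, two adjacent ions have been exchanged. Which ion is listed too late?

Pb⁴⁺

Compare adjacent ions: Pb⁴⁺ and Tl³⁺ share 78 electrons; the higher nuclear charge on Pb (Z=82) contracts it more, so Pb⁴⁺ < Tl³⁺ — yet in this increasing list Tl³⁺ sits before Pb⁴⁺. Nothing else is reversed, so Pb⁴⁺ should move one place to the left.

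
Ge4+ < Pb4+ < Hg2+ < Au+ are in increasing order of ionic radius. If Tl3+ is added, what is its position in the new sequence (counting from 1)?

3

Work out protons and electrons: Ge4+ (Z=32, 28 e⁻), Pb4+ (Z=82, 78 e⁻), Tl3+ (Z=81, 78 e⁻), Hg2+ (Z=80, 78 e⁻), Au+ (Z=79, 78 e⁻). Ge4+ < Pb4+ (same group, period 4 vs 6); Pb4+ < Tl3+ (isoelectronic, higher Z=82 is smaller); Tl3+ < Hg2+ (both 78 e⁻, Z=81>80); Hg2+ < Au+ (both 78 e⁻, Z=80>79).
Merged order: Ge4+ < Pb4+ < Tl3+ < Hg2+ < Au+ — Tl3+ is number 3.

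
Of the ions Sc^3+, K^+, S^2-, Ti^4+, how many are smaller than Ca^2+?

2

Each ion has 18 electrons. The ranking follows nuclear charge in reverse — greater Z gives a smaller radius. Ti^4+ (Z=22), Sc^3+ (Z=21), Ca^2+ (Z=20), K^+ (Z=19), S^2- (Z=16).
Placing each against Ca^2+: smaller — Ti^4+, Sc^3+; larger — K^+, S^2-. That's 2.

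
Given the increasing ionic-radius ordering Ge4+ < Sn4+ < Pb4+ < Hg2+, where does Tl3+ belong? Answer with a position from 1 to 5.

Work out protons and electrons: Ge4+ (Z=32, 28 e⁻), Sn4+ (Z=50, 46 e⁻), Pb4+ (Z=82, 78 e⁻), Tl3+ (Z=81, 78 e⁻), Hg2+ (Z=80, 78 e⁻). Ge4+ < Sn4+ (same group, 1 shell fewer); Sn4+ < Pb4+ (same group, 1 shell fewer); Pb4+ < Tl3+ (both 78 e⁻, Z=82>81); Tl3+ < Hg2+ (isoelectronic, higher Z=81 is smaller).
Merged order: Ge4+ < Sn4+ < Pb4+ < Tl3+ < Hg2+ — Tl3+ is number 4.

4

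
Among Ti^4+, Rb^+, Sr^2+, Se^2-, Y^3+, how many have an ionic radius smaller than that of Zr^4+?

1

Electron counts and nuclear charges: Ti^4+ (Z=22, 18 e⁻), Zr^4+ (Z=40, 36 e⁻), Y^3+ (Z=39, 36 e⁻), Sr^2+ (Z=38, 36 e⁻), Rb^+ (Z=37, 36 e⁻), Se^2- (Z=34, 36 e⁻). Ti^4+ < Zr^4+ (same group, period 4 vs 5); Zr^4+ < Y^3+ (isoelectronic, higher Z=40 is smaller); Y^3+ < Sr^2+ (both 36 e⁻, Z=39>38); Sr^2+ < Rb^+ (isoelectronic, higher Z=38 is smaller); Rb^+ < Se^2- (isoelectronic, higher Z=37 is smaller).
Overall: Ti^4+ < Zr^4+ < Y^3+ < Sr^2+ < Rb^+ < Se^2-. Zr^4+ has 1 below it and 4 above. That's 1.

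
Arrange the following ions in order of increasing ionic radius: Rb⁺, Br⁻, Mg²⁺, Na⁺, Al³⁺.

Al³⁺ < Mg²⁺ < Na⁺ < Rb⁺ < Br⁻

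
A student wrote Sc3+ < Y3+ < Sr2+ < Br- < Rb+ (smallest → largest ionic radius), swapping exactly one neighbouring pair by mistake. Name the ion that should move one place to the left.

Compare adjacent ions: both have 36 electrons but Z(Rb)=37 > Z(Br)=35, so Rb+ should be the smaller of the two — yet in this increasing list Br- sits before Rb+. Nothing else is reversed, so Rb+ should move one place to the left.

Rb+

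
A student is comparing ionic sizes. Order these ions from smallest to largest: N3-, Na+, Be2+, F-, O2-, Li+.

Be2+: 2 e⁻, Z=4, Li+: 2 e⁻, Z=3, Na+: 10 e⁻, Z=11, F-: 10 e⁻, Z=9, O2-: 10 e⁻, Z=8, N3-: 10 e⁻, Z=7. Be2+ < Li+ (isoelectronic, higher Z=4 is smaller); Li+ < Na+ (same group, 1 shell fewer); Na+ < F- (isoelectronic, higher Z=11 is smaller); F- < O2- (both 10 e⁻, Z=9>8); O2- < N3- (both 10 e⁻, Z=8>7).

Be2+ < Li+ < Na+ < F- < O2- < N3-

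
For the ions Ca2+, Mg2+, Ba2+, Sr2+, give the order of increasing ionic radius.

Mg2+ < Ca2+ < Sr2+ < Ba2+

These ions sit in one column with identical charge. Each step down the periodic table adds a principal shell, increasing the radius.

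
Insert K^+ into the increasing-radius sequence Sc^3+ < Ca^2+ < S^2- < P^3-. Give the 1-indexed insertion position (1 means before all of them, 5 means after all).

Isoelectronic series (18 e⁻ each). Size is set by nuclear charge: more protons means a smaller ion. Sc^3+ (Z=21), Ca^2+ (Z=20), K^+ (Z=19), S^2- (Z=16), P^3- (Z=15).
Putting K^+ in gives Sc^3+ < Ca^2+ < K^+ < S^2- < P^3-; it lands at slot 3.

3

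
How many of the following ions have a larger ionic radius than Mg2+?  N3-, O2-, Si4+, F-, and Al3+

Isoelectronic series (10 e⁻ each). Size is set by nuclear charge: more protons means a smaller ion. Si4+ (Z=14), Al3+ (Z=13), Mg2+ (Z=12), F- (Z=9), O2- (Z=8), N3- (Z=7).
Relative to Mg2+, the ions that are larger are F-, O2-, N3-. So 3 are larger.

3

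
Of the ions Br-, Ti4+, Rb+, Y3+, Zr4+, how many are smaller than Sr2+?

Electron counts and nuclear charges: Ti4+ (Z=22, 18 e⁻), Zr4+ (Z=40, 36 e⁻), Y3+ (Z=39, 36 e⁻), Sr2+ (Z=38, 36 e⁻), Rb+ (Z=37, 36 e⁻), Br- (Z=35, 36 e⁻). Ti4+ < Zr4+ (same group, period 4 vs 5); Zr4+ < Y3+ (isoelectronic, higher Z=40 is smaller); Y3+ < Sr2+ (isoelectronic, higher Z=39 is smaller); Sr2+ < Rb+ (isoelectronic, higher Z=38 is smaller); Rb+ < Br- (isoelectronic, higher Z=37 is smaller).
Ordering all of them (including Sr2+) by radius gives Ti4+ < Zr4+ < Y3+ < Sr2+ < Rb+ < Br-. So 3 are smaller.

3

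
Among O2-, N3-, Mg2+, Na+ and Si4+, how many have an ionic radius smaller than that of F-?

3

These species are isoelectronic with 10 electrons. The only difference is the number of protons: Si4+ (Z=14), Mg2+ (Z=12), Na+ (Z=11), F- (Z=9), O2- (Z=8), N3- (Z=7). The strongest nuclear pull (Si4+) gives the smallest ion.
Relative to F-, the ions that are smaller are Si4+, Mg2+, Na+. That's 3.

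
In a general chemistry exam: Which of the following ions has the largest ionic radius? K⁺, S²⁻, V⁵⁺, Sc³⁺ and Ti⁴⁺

S²⁻

All of these have 18 electrons (isoelectronic). With the same electron cloud, the ion with the most protons pulls it in tightest. Nuclear charges: V⁵⁺ (Z=23), Ti⁴⁺ (Z=22), Sc³⁺ (Z=21), K⁺ (Z=19), S²⁻ (Z=16). Highest Z is smallest.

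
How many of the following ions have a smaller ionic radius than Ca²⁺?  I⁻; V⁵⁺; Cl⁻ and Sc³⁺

2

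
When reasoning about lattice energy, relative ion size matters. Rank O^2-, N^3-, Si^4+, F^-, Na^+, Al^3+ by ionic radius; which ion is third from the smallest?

Na^+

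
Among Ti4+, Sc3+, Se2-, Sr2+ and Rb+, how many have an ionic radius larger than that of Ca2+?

3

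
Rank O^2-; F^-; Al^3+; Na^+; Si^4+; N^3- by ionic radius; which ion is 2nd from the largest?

O^2-

Isoelectronic series (10 e⁻ each). Size is set by nuclear charge: more protons means a smaller ion. Si^4+ (Z=14), Al^3+ (Z=13), Na^+ (Z=11), F^- (Z=9), O^2- (Z=8), N^3- (Z=7).
That gives Si^4+ < Al^3+ < Na^+ < F^- < O^2- < N^3-. From the largest end, number 2 is O^2-.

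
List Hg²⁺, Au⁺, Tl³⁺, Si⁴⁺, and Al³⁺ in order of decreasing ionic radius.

Au⁺ > Hg²⁺ > Tl³⁺ > Al³⁺ > Si⁴⁺

Si⁴⁺: 10 e⁻, Z=14, Al³⁺: 10 e⁻, Z=13, Tl³⁺: 78 e⁻, Z=81, Hg²⁺: 78 e⁻, Z=80, Au⁺: 78 e⁻, Z=79. Si⁴⁺ < Al³⁺ (isoelectronic, higher Z=14 is smaller); Al³⁺ < Tl³⁺ (same group, period 3 vs 6); Tl³⁺ < Hg²⁺ (both 78 e⁻, Z=81>80); Hg²⁺ < Au⁺ (isoelectronic, higher Z=80 is smaller).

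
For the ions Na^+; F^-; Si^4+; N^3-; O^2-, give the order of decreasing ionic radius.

N^3- > O^2- > F^- > Na^+ > Si^4+

These species are isoelectronic with 10 electrons. The only difference is the number of protons: Si^4+ (Z=14), Na^+ (Z=11), F^- (Z=9), O^2- (Z=8), N^3- (Z=7). The strongest nuclear pull (Si^4+) gives the smallest ion.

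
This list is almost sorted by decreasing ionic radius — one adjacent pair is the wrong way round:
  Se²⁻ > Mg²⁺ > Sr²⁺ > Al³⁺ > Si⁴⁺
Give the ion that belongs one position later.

Mg²⁺

Scanning neighbour by neighbour, only Mg²⁺/Sr²⁺ violates a trend: Mg²⁺ and Sr²⁺ are in one column with the same charge; the lighter period-3 ion has 2 fewer shells and is smaller. That makes Mg²⁺ the one sitting a position early relative to where it belongs.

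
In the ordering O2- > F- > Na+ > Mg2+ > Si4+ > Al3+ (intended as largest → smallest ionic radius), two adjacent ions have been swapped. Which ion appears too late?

Scanning neighbour by neighbour, only Si4+/Al3+ violates a trend: both have 10 electrons but Z(Si)=14 > Z(Al)=13, so Si4+ should be the smaller of the two. That makes Al3+ the one sitting a position late relative to where it belongs.

Al3+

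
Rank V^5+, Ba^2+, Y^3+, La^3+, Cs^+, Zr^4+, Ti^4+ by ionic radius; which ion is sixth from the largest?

Ti^4+

Tabulating Z and e⁻: V^5+ has 18 e⁻ (Z=23), Ti^4+ has 18 e⁻ (Z=22), Zr^4+ has 36 e⁻ (Z=40), Y^3+ has 36 e⁻ (Z=39), La^3+ has 54 e⁻ (Z=57), Ba^2+ has 54 e⁻ (Z=56), Cs^+ has 54 e⁻ (Z=55). V^5+ < Ti^4+ (both 18 e⁻, Z=23>22); Ti^4+ < Zr^4+ (same group, period 4 vs 5); Zr^4+ < Y^3+ (both 36 e⁻, Z=40>39); Y^3+ < La^3+ (same group, 1 shell fewer); La^3+ < Ba^2+ (both 54 e⁻, Z=57>56); Ba^2+ < Cs^+ (both 54 e⁻, Z=56>55).
Ordering: V^5+ < Ti^4+ < Zr^4+ < Y^3+ < La^3+ < Ba^2+ < Cs^+. The sixth largest is Ti^4+.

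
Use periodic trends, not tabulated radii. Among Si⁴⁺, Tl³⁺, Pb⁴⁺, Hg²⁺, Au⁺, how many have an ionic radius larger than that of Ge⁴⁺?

4

Si⁴⁺ (Z=14, 10 e⁻), Ge⁴⁺ (Z=32, 28 e⁻), Pb⁴⁺ (Z=82, 78 e⁻), Tl³⁺ (Z=81, 78 e⁻), Hg²⁺ (Z=80, 78 e⁻), Au⁺ (Z=79, 78 e⁻). Si⁴⁺ < Ge⁴⁺ (same group, period 3 vs 4); Ge⁴⁺ < Pb⁴⁺ (same group, 2 shells fewer); Pb⁴⁺ < Tl³⁺ (isoelectronic, higher Z=82 is smaller); Tl³⁺ < Hg²⁺ (both 78 e⁻, Z=81>80); Hg²⁺ < Au⁺ (isoelectronic, higher Z=80 is smaller).
Ordering all of them (including Ge⁴⁺) by radius gives Si⁴⁺ < Ge⁴⁺ < Pb⁴⁺ < Tl³⁺ < Hg²⁺ < Au⁺. So 4 are larger.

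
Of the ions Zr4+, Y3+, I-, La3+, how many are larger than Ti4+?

4

Work out protons and electrons: Ti4+ (Z=22, 18 e⁻), Zr4+ (Z=40, 36 e⁻), Y3+ (Z=39, 36 e⁻), La3+ (Z=57, 54 e⁻), I- (Z=53, 54 e⁻). Ti4+ < Zr4+ (same group, 1 shell fewer); Zr4+ < Y3+ (both 36 e⁻, Z=40>39); Y3+ < La3+ (same group, period 5 vs 6); La3+ < I- (both 54 e⁻, Z=57>53).
Overall: Ti4+ < Zr4+ < Y3+ < La3+ < I-. Ti4+ has 0 below it and 4 above. That's 4.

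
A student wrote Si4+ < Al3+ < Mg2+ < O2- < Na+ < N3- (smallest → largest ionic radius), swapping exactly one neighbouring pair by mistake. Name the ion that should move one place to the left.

Na+

Check each adjacent pair. O2- and Na+ are reversed: Na+ and O2- share 10 electrons; the higher nuclear charge on Na (Z=11) contracts it more, so Na+ < O2-. No other neighbouring pair contradicts the periodic trends, so Na+ is the ion listed too late.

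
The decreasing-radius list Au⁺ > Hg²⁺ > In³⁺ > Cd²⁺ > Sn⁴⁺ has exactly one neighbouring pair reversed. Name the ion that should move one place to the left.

Cd²⁺

The pair In³⁺, Cd²⁺ is the wrong way round — both have 46 electrons but Z(In)=49 > Z(Cd)=48, so In³⁺ should be the smaller of the two. All other adjacent pairs agree with periodic trends, so Cd²⁺ is the misplaced ion.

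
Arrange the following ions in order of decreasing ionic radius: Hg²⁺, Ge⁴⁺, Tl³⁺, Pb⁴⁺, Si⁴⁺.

Si⁴⁺ has 10 e⁻ (Z=14), Ge⁴⁺ has 28 e⁻ (Z=32), Pb⁴⁺ has 78 e⁻ (Z=82), Tl³⁺ has 78 e⁻ (Z=81), Hg²⁺ has 78 e⁻ (Z=80). Si⁴⁺ < Ge⁴⁺ (same group, period 3 vs 4); Ge⁴⁺ < Pb⁴⁺ (same group, 2 shells fewer); Pb⁴⁺ < Tl³⁺ (both 78 e⁻, Z=82>81); Tl³⁺ < Hg²⁺ (both 78 e⁻, Z=81>80).

Hg²⁺ > Tl³⁺ > Pb⁴⁺ > Ge⁴⁺ > Si⁴⁺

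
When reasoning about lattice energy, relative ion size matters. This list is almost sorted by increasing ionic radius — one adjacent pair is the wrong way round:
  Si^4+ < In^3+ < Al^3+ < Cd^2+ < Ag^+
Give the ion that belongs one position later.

In^3+

Check each adjacent pair. In^3+ and Al^3+ are reversed: Al^3+ and In^3+ are in one column with the same charge; the lighter period-3 ion has 2 fewer shells and is smaller. No other neighbouring pair contradicts the periodic trends, so In^3+ is the ion listed too early.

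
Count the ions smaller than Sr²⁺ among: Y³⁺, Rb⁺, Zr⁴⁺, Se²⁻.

Each ion has 36 electrons. The ranking follows nuclear charge in reverse — greater Z gives a smaller radius. Zr⁴⁺ (Z=40), Y³⁺ (Z=39), Sr²⁺ (Z=38), Rb⁺ (Z=37), Se²⁻ (Z=34).
Placing each against Sr²⁺: smaller — Zr⁴⁺, Y³⁺; larger — Rb⁺, Se²⁻. Count: 2.

2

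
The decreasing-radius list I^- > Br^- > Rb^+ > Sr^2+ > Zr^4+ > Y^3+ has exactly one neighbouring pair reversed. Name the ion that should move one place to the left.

Check each adjacent pair. Zr^4+ and Y^3+ are reversed: both have 36 electrons but Z(Zr)=40 > Z(Y)=39, so Zr^4+ should be the smaller of the two. No other neighbouring pair contradicts the periodic trends, so Y^3+ is the ion listed too late.

Y^3+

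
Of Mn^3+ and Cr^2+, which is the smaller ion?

Mn^3+

Isoelectronic series (22 e⁻ each). Size is set by nuclear charge: more protons means a smaller ion. Mn^3+ (Z=25), Cr^2+ (Z=24).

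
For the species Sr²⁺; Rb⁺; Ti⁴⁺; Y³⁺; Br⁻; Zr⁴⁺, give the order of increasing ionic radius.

Ti⁴⁺ < Zr⁴⁺ < Y³⁺ < Sr²⁺ < Rb⁺ < Br⁻

Electron counts and nuclear charges: Ti⁴⁺ has 18 e⁻ (Z=22), Zr⁴⁺ has 36 e⁻ (Z=40), Y³⁺ has 36 e⁻ (Z=39), Sr²⁺ has 36 e⁻ (Z=38), Rb⁺ has 36 e⁻ (Z=37), Br⁻ has 36 e⁻ (Z=35). Ti⁴⁺ < Zr⁴⁺ (same group, period 4 vs 5); Zr⁴⁺ < Y³⁺ (both 36 e⁻, Z=40>39); Y³⁺ < Sr²⁺ (isoelectronic, higher Z=39 is smaller); Sr²⁺ < Rb⁺ (isoelectronic, higher Z=38 is smaller); Rb⁺ < Br⁻ (both 36 e⁻, Z=37>35).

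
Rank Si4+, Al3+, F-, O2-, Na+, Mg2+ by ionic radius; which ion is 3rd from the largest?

Na+

Isoelectronic series (10 e⁻ each). Size is set by nuclear charge: more protons means a smaller ion. Si4+ (Z=14), Al3+ (Z=13), Mg2+ (Z=12), Na+ (Z=11), F- (Z=9), O2- (Z=8).
So the order is Si4+ < Al3+ < Mg2+ < Na+ < F- < O2-; the 3rd-largest ion is Na+.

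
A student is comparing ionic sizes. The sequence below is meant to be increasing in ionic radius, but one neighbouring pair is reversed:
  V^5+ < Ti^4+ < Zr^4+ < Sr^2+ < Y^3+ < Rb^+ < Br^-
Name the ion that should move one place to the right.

Scanning neighbour by neighbour, only Sr^2+/Y^3+ violates a trend: they are isoelectronic (36 e⁻) and Y has more protons than Sr (39 vs 38), making Y^3+ smaller. That makes Sr^2+ the one sitting a position early relative to where it belongs.

Sr^2+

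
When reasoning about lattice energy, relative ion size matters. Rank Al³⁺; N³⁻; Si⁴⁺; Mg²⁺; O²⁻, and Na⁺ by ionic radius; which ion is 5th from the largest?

Each ion has 10 electrons. The ranking follows nuclear charge in reverse — greater Z gives a smaller radius. Si⁴⁺ (Z=14), Al³⁺ (Z=13), Mg²⁺ (Z=12), Na⁺ (Z=11), O²⁻ (Z=8), N³⁻ (Z=7).
That gives Si⁴⁺ < Al³⁺ < Mg²⁺ < Na⁺ < O²⁻ < N³⁻. From the largest end, number 5 is Al³⁺.

Al³⁺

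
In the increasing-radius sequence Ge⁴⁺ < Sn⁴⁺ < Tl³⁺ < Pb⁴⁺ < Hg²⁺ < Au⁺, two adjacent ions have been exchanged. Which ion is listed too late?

Pb⁴⁺

Check each adjacent pair. Tl³⁺ and Pb⁴⁺ are reversed: Pb⁴⁺ and Tl³⁺ share 78 electrons; the higher nuclear charge on Pb (Z=82) contracts it more, so Pb⁴⁺ < Tl³⁺. No other neighbouring pair contradicts the periodic trends, so Pb⁴⁺ is the ion listed too late.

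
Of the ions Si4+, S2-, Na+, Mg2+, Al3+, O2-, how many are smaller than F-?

Work out protons and electrons: Si4+ (Z=14, 10 e⁻), Al3+ (Z=13, 10 e⁻), Mg2+ (Z=12, 10 e⁻), Na+ (Z=11, 10 e⁻), F- (Z=9, 10 e⁻), O2- (Z=8, 10 e⁻), S2- (Z=16, 18 e⁻). Si4+ < Al3+ (both 10 e⁻, Z=14>13); Al3+ < Mg2+ (both 10 e⁻, Z=13>12); Mg2+ < Na+ (isoelectronic, higher Z=12 is smaller); Na+ < F- (both 10 e⁻, Z=11>9); F- < O2- (isoelectronic, higher Z=9 is smaller); O2- < S2- (same group, 1 shell fewer).
Overall: Si4+ < Al3+ < Mg2+ < Na+ < F- < O2- < S2-. F- has 4 below it and 2 above. That's 4.

4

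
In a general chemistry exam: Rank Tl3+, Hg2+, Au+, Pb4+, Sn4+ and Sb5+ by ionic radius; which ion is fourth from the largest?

Pb4+

Tabulating Z and e⁻: Sb5+ (Z=51, 46 e⁻), Sn4+ (Z=50, 46 e⁻), Pb4+ (Z=82, 78 e⁻), Tl3+ (Z=81, 78 e⁻), Hg2+ (Z=80, 78 e⁻), Au+ (Z=79, 78 e⁻). Sb5+ < Sn4+ (both 46 e⁻, Z=51>50); Sn4+ < Pb4+ (same group, 1 shell fewer); Pb4+ < Tl3+ (isoelectronic, higher Z=82 is smaller); Tl3+ < Hg2+ (isoelectronic, higher Z=81 is smaller); Hg2+ < Au+ (isoelectronic, higher Z=80 is smaller).
Ordering: Sb5+ < Sn4+ < Pb4+ < Tl3+ < Hg2+ < Au+. The fourth largest is Pb4+.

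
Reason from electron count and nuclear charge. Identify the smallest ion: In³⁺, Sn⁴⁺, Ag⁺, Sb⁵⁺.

Sb⁵⁺

These species are isoelectronic with 46 electrons. The only difference is the number of protons: Sb⁵⁺ (Z=51), Sn⁴⁺ (Z=50), In³⁺ (Z=49), Ag⁺ (Z=47). The strongest nuclear pull (Sb⁵⁺) gives the smallest ion.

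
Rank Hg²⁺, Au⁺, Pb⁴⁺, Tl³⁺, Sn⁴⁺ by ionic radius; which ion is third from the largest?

First list Z and electron count for each: Sn⁴⁺ (Z=50, 46 e⁻), Pb⁴⁺ (Z=82, 78 e⁻), Tl³⁺ (Z=81, 78 e⁻), Hg²⁺ (Z=80, 78 e⁻), Au⁺ (Z=79, 78 e⁻). Sn⁴⁺ < Pb⁴⁺ (same group, 1 shell fewer); Pb⁴⁺ < Tl³⁺ (isoelectronic, higher Z=82 is smaller); Tl³⁺ < Hg²⁺ (isoelectronic, higher Z=81 is smaller); Hg²⁺ < Au⁺ (isoelectronic, higher Z=80 is smaller).
So the order is Sn⁴⁺ < Pb⁴⁺ < Tl³⁺ < Hg²⁺ < Au⁺; the 3rd-largest ion is Tl³⁺.

Tl³⁺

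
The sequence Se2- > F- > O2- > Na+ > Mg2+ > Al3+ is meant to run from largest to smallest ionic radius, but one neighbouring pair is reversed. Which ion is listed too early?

F-

The pair F-, O2- is the wrong way round — F- and O2- share 10 electrons; the higher nuclear charge on F (Z=9) contracts it more, so F- < O2-. All other adjacent pairs agree with periodic trends, so F- is the misplaced ion.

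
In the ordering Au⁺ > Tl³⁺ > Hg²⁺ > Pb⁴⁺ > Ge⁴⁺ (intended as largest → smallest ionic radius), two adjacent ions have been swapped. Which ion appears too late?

Scanning neighbour by neighbour, only Tl³⁺/Hg²⁺ violates a trend: they are isoelectronic (78 e⁻) and Tl has more protons than Hg (81 vs 80), making Tl³⁺ smaller. That makes Hg²⁺ the one sitting a position late relative to where it belongs.

Hg²⁺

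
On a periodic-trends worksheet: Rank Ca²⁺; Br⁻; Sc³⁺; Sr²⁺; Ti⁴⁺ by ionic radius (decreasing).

Br⁻ > Sr²⁺ > Ca²⁺ > Sc³⁺ > Ti⁴⁺

Work out protons and electrons: Ti⁴⁺ (Z=22, 18 e⁻), Sc³⁺ (Z=21, 18 e⁻), Ca²⁺ (Z=20, 18 e⁻), Sr²⁺ (Z=38, 36 e⁻), Br⁻ (Z=35, 36 e⁻). Ti⁴⁺ < Sc³⁺ (isoelectronic, higher Z=22 is smaller); Sc³⁺ < Ca²⁺ (both 18 e⁻, Z=21>20); Ca²⁺ < Sr²⁺ (same group, period 4 vs 5); Sr²⁺ < Br⁻ (isoelectronic, higher Z=38 is smaller).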